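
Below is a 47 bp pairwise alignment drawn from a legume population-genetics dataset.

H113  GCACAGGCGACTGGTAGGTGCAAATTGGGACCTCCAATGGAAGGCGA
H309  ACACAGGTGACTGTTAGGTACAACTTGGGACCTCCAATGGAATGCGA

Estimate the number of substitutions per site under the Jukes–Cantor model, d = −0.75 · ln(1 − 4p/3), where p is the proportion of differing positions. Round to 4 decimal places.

0.1399

Differing sites — 1:G/A; 8:C/T; 14:G/T; 20:G/A; 24:A/C; 43:G/T.
p = 6/47 = 0.127660.
d = −0.75 · ln(1 − (4/3)·0.127660) = −0.75 · ln(0.829787) = −0.75 · (-0.186586) = 0.1399.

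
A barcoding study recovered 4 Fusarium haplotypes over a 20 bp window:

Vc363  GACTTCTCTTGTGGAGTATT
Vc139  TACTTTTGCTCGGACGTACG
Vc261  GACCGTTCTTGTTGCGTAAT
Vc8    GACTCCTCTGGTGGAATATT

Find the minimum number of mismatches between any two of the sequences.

3

Pairwise Hamming distances:
  Vc363 vs Vc139: 10
  Vc363 vs Vc261: 6
  Vc363 vs Vc8: 3
  Vc139 vs Vc261: 11
  Vc139 vs Vc8: 13
  Vc261 vs Vc8: 8
The smallest is 3, between Vc363 and Vc8.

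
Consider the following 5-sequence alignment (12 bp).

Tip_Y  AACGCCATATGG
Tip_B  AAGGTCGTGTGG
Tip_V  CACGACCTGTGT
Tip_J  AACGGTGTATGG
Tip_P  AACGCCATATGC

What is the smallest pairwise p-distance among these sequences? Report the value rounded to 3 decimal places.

Pairwise Hamming distances:
  Tip_Y vs Tip_B: 4
  Tip_Y vs Tip_V: 5
  Tip_Y vs Tip_J: 3
  Tip_Y vs Tip_P: 1
  Tip_B vs Tip_V: 5
  Tip_B vs Tip_J: 4
  Tip_B vs Tip_P: 5
  Tip_V vs Tip_J: 6
  Tip_V vs Tip_P: 5
  Tip_J vs Tip_P: 4
The smallest is 1 mismatch, between Tip_Y and Tip_P; p = 1/12 = 0.083.

0.083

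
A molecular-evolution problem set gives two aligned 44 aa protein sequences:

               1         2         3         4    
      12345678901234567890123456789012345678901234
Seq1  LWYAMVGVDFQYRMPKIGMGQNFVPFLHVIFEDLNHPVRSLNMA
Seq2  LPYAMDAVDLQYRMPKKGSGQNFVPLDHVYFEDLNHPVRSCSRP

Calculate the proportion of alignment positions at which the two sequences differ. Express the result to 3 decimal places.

0.295

The sequences differ at positions 2 (W/P), 6 (V/D), 7 (G/A), 10 (F/L), 17 (I/K), 19 (M/S), 26 (F/L), 27 (L/D), 30 (I/Y), 41 (L/C), 42 (N/S), 43 (M/R), 44 (A/P).
There are 13 differences over 44 sites, so p = 13/44 = 0.295.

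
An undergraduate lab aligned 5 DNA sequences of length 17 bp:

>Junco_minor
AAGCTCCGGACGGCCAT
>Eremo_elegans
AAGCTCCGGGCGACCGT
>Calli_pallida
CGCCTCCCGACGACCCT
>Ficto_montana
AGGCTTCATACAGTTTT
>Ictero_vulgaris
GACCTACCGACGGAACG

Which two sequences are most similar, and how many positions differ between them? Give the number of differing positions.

Pairwise Hamming distances:
  Junco_minor vs Eremo_elegans: 3
  Junco_minor vs Calli_pallida: 6
  Junco_minor vs Ficto_montana: 8
  Junco_minor vs Ictero_vulgaris: 8
  Eremo_elegans vs Calli_pallida: 6
  Eremo_elegans vs Ficto_montana: 10
  Eremo_elegans vs Ictero_vulgaris: 10
  Calli_pallida vs Ficto_montana: 10
  Calli_pallida vs Ictero_vulgaris: 7
  Ficto_montana vs Ictero_vulgaris: 11
The smallest is 3, between Junco_minor and Eremo_elegans.

3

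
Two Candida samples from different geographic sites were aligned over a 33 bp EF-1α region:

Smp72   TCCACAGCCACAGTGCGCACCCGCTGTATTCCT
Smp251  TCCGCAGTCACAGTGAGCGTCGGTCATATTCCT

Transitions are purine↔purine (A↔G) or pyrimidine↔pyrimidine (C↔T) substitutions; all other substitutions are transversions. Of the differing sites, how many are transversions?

2

Differing sites — 4:A/G (Ti); 8:C/T (Ti); 16:C/A (Tv); 19:A/G (Ti); 20:C/T (Ti); 22:C/G (Tv); 24:C/T (Ti); 25:T/C (Ti); 26:G/A (Ti).
Of the 9 differences, 7 transitions and 2 transversions, so the answer is 2.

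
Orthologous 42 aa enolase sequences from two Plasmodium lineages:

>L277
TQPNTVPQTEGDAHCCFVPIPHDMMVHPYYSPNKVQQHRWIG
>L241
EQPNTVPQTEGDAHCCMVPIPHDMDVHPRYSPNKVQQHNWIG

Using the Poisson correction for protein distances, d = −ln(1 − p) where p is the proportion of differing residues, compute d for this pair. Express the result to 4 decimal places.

0.1268

The sequences differ at positions 1 (T/E), 17 (F/M), 25 (M/D), 29 (Y/R), 39 (R/N).
p = 5/42 = 0.119048.
d = −ln(1 − 0.119048) = −ln(0.880952) = 0.1268.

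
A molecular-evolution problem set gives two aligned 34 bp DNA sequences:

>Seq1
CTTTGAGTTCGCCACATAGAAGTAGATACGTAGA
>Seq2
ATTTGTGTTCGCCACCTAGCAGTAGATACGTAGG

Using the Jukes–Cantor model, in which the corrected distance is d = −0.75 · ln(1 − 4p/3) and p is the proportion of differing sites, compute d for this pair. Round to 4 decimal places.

Mismatches occur at site 1 (C↔A), site 6 (A↔T), site 16 (A↔C), site 20 (A↔C), site 34 (A↔G).
p = 5/34 = 0.147059.
d = −0.75 · ln(1 − (4/3)·0.147059) = −0.75 · ln(0.803921) = −0.75 · (-0.218254) = 0.1637.

0.1637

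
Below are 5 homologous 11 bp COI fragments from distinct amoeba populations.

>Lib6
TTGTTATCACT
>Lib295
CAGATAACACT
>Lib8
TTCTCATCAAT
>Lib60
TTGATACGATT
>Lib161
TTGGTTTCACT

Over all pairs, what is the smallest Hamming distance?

2

Pairwise Hamming distances:
  Lib6 vs Lib295: 4
  Lib6 vs Lib8: 3
  Lib6 vs Lib60: 4
  Lib6 vs Lib161: 2
  Lib295 vs Lib8: 7
  Lib295 vs Lib60: 5
  Lib295 vs Lib161: 5
  Lib8 vs Lib60: 6
  Lib8 vs Lib161: 5
  Lib60 vs Lib161: 5
The smallest is 2, between Lib6 and Lib161.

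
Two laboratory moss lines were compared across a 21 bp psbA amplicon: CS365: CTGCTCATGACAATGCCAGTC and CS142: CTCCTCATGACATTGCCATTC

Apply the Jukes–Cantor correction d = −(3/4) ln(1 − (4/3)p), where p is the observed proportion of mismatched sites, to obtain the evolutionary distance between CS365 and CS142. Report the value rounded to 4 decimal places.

Mismatches occur at site 3 (G→C), site 13 (A→T), site 19 (G→T).
p = 3/21 = 0.142857.
d = −0.75 · ln(1 − (4/3)·0.142857) = −0.75 · ln(0.809524) = −0.75 · (-0.211309) = 0.1585.

0.1585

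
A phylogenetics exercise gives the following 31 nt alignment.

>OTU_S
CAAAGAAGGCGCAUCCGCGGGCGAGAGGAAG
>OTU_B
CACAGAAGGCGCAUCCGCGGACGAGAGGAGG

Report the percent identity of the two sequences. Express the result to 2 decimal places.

The sequences differ at positions 3 (A/C), 21 (G/A), 30 (A/G).
28 of the 31 sites match, so the percent identity is 28/31 × 100 = 90.32%.

90.32%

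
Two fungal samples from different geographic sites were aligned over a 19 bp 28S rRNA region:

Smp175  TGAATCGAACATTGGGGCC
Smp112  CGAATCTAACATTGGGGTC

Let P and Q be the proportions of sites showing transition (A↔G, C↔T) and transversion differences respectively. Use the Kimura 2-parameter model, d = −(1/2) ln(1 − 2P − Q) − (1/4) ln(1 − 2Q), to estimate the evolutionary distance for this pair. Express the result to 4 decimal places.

The sequences differ at positions 1 (T/C, transition), 7 (G/T, transversion), 18 (C/T, transition).
Of the 3 differences, 2 transitions and 1 transversion over 19 sites: P = 2/19 = 0.105263, Q = 1/19 = 0.052632.
d = −0.5·ln(0.736842) − 0.25·ln(0.894736) = −0.5·(-0.305382) − 0.25·(-0.111227) = 0.1805.

0.1805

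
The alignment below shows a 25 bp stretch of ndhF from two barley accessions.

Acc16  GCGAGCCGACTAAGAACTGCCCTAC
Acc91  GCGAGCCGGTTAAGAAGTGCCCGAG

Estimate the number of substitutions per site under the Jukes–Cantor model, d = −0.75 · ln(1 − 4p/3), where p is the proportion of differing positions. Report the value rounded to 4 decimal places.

0.2326

The sequences differ at positions 9 (A/G), 10 (C/T), 17 (C/G), 23 (T/G), 25 (C/G).
p = 5/25 = 0.200000.
d = −0.75 · ln(1 − (4/3)·0.200000) = −0.75 · ln(0.733333) = −0.75 · (-0.310155) = 0.2326.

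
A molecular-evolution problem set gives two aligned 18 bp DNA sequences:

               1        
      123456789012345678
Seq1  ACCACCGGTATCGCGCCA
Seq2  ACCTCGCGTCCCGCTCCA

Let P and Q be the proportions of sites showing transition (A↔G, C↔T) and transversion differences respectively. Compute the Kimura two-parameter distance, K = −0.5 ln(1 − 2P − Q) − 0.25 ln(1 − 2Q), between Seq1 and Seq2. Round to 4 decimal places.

Differing sites — 4:A/T (Tv); 6:C/G (Tv); 7:G/C (Tv); 10:A/C (Tv); 11:T/C (Ti); 15:G/T (Tv).
Of the 6 differences, 1 transition and 5 transversions over 18 sites: P = 1/18 = 0.055556, Q = 5/18 = 0.277778.
d = −0.5·ln(0.611110) − 0.25·ln(0.444444) = −0.5·(-0.492478) − 0.25·(-0.810931) = 0.4490.

0.4490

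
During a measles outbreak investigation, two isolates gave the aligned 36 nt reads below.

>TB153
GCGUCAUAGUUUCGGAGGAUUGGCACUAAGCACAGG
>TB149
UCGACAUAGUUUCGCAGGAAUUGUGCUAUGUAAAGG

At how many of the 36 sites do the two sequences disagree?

The sequences differ at positions 1 (G/U), 4 (U/A), 15 (G/C), 20 (U/A), 22 (G/U), 24 (C/U), 25 (A/G), 29 (A/U), 31 (C/U), 33 (C/A).
That gives 10 mismatches out of 36 aligned sites, so the Hamming distance is 10.

10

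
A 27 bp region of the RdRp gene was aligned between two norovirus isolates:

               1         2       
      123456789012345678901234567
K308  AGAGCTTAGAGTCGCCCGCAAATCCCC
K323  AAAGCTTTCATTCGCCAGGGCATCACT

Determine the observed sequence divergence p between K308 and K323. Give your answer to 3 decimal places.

The sequences differ at positions 2 (G/A), 8 (A/T), 9 (G/C), 11 (G/T), 17 (C/A), 19 (C/G), 20 (A/G), 21 (A/C), 25 (C/A), 27 (C/T).
There are 10 differences over 27 sites, so p = 10/27 = 0.370.

0.370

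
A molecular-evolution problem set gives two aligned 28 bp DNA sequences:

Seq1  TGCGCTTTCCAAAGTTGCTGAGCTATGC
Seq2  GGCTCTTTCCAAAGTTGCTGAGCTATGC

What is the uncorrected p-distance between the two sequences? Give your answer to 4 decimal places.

0.0714

The sequences differ at positions 1 (T/G), 4 (G/T).
There are 2 differences over 28 sites, so p = 2/28 = 0.0714.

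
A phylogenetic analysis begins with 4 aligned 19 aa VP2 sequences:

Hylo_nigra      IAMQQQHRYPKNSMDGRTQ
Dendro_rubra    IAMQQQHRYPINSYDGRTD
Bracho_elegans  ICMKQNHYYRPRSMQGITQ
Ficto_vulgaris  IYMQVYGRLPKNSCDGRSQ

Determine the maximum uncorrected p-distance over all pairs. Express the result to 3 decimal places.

Pairwise Hamming distances:
  Hylo_nigra vs Dendro_rubra: 3
  Hylo_nigra vs Bracho_elegans: 9
  Hylo_nigra vs Ficto_vulgaris: 7
  Dendro_rubra vs Bracho_elegans: 11
  Dendro_rubra vs Ficto_vulgaris: 9
  Bracho_elegans vs Ficto_vulgaris: 14
The largest is 14 mismatches, between Bracho_elegans and Ficto_vulgaris; p = 14/19 = 0.737.

0.737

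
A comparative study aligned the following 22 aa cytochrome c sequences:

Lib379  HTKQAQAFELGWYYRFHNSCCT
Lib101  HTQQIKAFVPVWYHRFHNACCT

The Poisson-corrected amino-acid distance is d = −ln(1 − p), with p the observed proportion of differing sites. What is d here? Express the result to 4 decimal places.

The sequences differ at positions 3 (K/Q), 5 (A/I), 6 (Q/K), 9 (E/V), 10 (L/P), 11 (G/V), 14 (Y/H), 19 (S/A).
p = 8/22 = 0.363636.
d = −ln(1 − 0.363636) = −ln(0.636364) = 0.4520.

0.4520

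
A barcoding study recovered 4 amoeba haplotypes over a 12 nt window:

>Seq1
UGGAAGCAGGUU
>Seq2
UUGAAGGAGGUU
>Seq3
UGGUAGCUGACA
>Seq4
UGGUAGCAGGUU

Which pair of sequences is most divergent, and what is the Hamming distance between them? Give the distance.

Pairwise Hamming distances:
  Seq1 vs Seq2: 2
  Seq1 vs Seq3: 5
  Seq1 vs Seq4: 1
  Seq2 vs Seq3: 7
  Seq2 vs Seq4: 3
  Seq3 vs Seq4: 4
The largest is 7, between Seq2 and Seq3.

7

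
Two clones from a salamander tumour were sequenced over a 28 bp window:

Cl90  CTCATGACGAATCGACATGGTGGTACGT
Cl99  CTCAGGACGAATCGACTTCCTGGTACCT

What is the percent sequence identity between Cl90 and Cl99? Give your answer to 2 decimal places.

Differing sites — 5:T/G; 17:A/T; 19:G/C; 20:G/C; 27:G/C.
23 of the 28 sites match, so the percent identity is 23/28 × 100 = 82.14%.

82.14%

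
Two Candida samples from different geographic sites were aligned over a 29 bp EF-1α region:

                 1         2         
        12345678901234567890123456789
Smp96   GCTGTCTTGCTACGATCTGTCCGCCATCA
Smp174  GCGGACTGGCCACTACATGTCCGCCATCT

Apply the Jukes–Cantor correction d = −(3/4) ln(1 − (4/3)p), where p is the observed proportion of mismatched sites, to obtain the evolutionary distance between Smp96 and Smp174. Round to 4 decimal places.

Mismatches occur at site 3 (T→G), site 5 (T→A), site 8 (T→G), site 11 (T→C), site 14 (G→T), site 16 (T→C), site 17 (C→A), site 29 (A→T).
p = 8/29 = 0.275862.
d = −0.75 · ln(1 − (4/3)·0.275862) = −0.75 · ln(0.632184) = −0.75 · (-0.458575) = 0.3439.

0.3439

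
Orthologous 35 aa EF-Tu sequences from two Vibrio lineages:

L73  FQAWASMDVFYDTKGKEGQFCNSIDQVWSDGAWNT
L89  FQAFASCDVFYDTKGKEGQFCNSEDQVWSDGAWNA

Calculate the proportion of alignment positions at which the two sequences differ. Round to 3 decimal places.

0.114

Mismatches occur at site 4 (W/F), site 7 (M/C), site 24 (I/E), site 35 (T/A).
There are 4 differences over 35 sites, so p = 4/35 = 0.114.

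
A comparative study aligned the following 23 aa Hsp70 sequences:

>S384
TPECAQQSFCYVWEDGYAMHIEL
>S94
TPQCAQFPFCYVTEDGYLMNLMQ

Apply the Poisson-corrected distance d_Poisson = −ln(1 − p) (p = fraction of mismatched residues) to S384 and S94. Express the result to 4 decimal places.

Differing sites — 3:E/Q; 7:Q/F; 8:S/P; 13:W/T; 18:A/L; 20:H/N; 21:I/L; 22:E/M; 23:L/Q.
p = 9/23 = 0.391304.
d = −ln(1 − 0.391304) = −ln(0.608696) = 0.4964.

0.4964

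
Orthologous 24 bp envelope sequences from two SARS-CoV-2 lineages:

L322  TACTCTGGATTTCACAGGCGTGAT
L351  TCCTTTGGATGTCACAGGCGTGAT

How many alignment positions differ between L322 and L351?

Mismatches occur at site 2 (A→C), site 5 (C→T), site 11 (T→G).
That gives 3 mismatches out of 24 aligned sites, so the Hamming distance is 3.

3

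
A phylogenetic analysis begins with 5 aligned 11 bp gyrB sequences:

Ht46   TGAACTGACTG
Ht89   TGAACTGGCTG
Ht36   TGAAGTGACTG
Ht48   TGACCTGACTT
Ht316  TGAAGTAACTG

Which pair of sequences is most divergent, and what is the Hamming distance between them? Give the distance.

Pairwise Hamming distances:
  Ht46 vs Ht89: 1
  Ht46 vs Ht36: 1
  Ht46 vs Ht48: 2
  Ht46 vs Ht316: 2
  Ht89 vs Ht36: 2
  Ht89 vs Ht48: 3
  Ht89 vs Ht316: 3
  Ht36 vs Ht48: 3
  Ht36 vs Ht316: 1
  Ht48 vs Ht316: 4
The largest is 4, between Ht48 and Ht316.

4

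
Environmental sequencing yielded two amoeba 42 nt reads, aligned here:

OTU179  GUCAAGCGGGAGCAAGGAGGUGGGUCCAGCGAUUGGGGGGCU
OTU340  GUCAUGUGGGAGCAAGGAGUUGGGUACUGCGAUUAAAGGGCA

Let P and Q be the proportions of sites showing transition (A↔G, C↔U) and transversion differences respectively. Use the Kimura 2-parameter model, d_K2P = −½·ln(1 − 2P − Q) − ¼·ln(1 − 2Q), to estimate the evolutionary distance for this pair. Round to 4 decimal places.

Differing sites — 5:A/U (Tv); 7:C/U (Ti); 20:G/U (Tv); 26:C/A (Tv); 28:A/U (Tv); 35:G/A (Ti); 36:G/A (Ti); 37:G/A (Ti); 42:U/A (Tv).
Of the 9 differences, 4 transitions and 5 transversions over 42 sites: P = 4/42 = 0.095238, Q = 5/42 = 0.119048.
d = −0.5·ln(0.690476) − 0.25·ln(0.761904) = −0.5·(-0.370374) − 0.25·(-0.271935) = 0.2532.

0.2532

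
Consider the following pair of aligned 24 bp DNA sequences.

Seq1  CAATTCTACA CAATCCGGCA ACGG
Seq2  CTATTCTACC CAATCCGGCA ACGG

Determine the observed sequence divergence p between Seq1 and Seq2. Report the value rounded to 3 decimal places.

Mismatches occur at site 2 (A/T), site 10 (A/C).
There are 2 differences over 24 sites, so p = 2/24 = 0.083.

0.083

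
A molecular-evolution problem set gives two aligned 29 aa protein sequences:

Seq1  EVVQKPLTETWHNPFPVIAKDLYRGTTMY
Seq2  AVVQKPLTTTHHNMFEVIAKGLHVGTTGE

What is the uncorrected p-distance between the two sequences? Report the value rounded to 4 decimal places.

Differing sites — 1:E/A; 9:E/T; 11:W/H; 14:P/M; 16:P/E; 21:D/G; 23:Y/H; 24:R/V; 28:M/G; 29:Y/E.
There are 10 differences over 29 sites, so p = 10/29 = 0.3448.

0.3448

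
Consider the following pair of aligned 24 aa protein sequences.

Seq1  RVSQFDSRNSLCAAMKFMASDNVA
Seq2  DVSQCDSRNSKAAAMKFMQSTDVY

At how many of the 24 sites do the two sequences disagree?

The sequences differ at positions 1 (R/D), 5 (F/C), 11 (L/K), 12 (C/A), 19 (A/Q), 21 (D/T), 22 (N/D), 24 (A/Y).
That gives 8 mismatches out of 24 aligned sites, so the Hamming distance is 8.

8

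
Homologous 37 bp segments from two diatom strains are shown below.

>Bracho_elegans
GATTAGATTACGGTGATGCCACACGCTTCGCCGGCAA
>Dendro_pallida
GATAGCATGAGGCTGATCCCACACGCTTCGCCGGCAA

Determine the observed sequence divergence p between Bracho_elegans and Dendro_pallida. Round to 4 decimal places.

Mismatches occur at site 4 (T↔A), site 5 (A↔G), site 6 (G↔C), site 9 (T↔G), site 11 (C↔G), site 13 (G↔C), site 18 (G↔C).
There are 7 differences over 37 sites, so p = 7/37 = 0.1892.

0.1892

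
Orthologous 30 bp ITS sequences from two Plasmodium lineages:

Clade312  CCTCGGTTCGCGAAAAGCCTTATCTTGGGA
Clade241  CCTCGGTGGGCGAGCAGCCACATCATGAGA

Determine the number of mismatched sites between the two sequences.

8

The sequences differ at positions 8 (T/G), 9 (C/G), 14 (A/G), 15 (A/C), 20 (T/A), 21 (T/C), 25 (T/A), 28 (G/A).
That gives 8 mismatches out of 30 aligned sites, so the Hamming distance is 8.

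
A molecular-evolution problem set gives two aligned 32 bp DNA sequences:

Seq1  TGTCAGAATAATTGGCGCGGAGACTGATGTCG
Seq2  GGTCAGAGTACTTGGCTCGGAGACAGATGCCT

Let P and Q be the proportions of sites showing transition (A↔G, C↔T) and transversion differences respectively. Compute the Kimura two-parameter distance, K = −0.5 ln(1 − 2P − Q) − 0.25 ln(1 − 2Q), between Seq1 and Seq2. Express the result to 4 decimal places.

Differing sites — 1:T/G (Tv); 8:A/G (Ti); 11:A/C (Tv); 17:G/T (Tv); 25:T/A (Tv); 30:T/C (Ti); 32:G/T (Tv).
Of the 7 differences, 2 transitions and 5 transversions over 32 sites: P = 2/32 = 0.062500, Q = 5/32 = 0.156250.
d = −0.5·ln(0.718750) − 0.25·ln(0.687500) = −0.5·(-0.330242) − 0.25·(-0.374693) = 0.2588.

0.2588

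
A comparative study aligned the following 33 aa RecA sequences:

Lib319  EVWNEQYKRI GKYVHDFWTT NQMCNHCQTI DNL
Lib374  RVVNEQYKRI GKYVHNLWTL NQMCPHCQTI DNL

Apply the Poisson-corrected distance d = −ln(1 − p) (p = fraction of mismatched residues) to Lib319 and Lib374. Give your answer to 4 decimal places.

0.2007

Differing sites — 1:E/R; 3:W/V; 16:D/N; 17:F/L; 20:T/L; 25:N/P.
p = 6/33 = 0.181818.
d = −ln(1 − 0.181818) = −ln(0.818182) = 0.2007.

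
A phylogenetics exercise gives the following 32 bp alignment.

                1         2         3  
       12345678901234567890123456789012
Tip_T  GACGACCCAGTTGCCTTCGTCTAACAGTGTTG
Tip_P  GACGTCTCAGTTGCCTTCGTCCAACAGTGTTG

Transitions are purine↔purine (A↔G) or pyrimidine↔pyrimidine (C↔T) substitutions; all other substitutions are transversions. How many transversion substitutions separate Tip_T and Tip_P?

Mismatches occur at site 5 (A→T, transversion), site 7 (C→T, transition), site 22 (T→C, transition).
Of the 3 differences, 2 transitions and 1 transversion, so the answer is 1.

1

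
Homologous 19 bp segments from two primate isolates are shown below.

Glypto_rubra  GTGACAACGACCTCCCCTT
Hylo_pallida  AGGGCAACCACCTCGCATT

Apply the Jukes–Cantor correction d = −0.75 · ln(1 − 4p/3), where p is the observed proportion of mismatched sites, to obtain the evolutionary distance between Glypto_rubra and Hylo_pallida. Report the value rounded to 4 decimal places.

0.4099

The sequences differ at positions 1 (G/A), 2 (T/G), 4 (A/G), 9 (G/C), 15 (C/G), 17 (C/A).
p = 6/19 = 0.315789.
d = −0.75 · ln(1 − (4/3)·0.315789) = −0.75 · ln(0.578948) = −0.75 · (-0.546543) = 0.4099.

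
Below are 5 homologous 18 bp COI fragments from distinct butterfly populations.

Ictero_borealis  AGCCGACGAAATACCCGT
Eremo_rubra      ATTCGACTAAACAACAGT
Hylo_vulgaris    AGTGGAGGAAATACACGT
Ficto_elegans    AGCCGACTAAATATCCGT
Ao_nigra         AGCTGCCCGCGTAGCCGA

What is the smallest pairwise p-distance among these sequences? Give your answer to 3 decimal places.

0.111

Pairwise Hamming distances:
  Ictero_borealis vs Eremo_rubra: 6
  Ictero_borealis vs Hylo_vulgaris: 4
  Ictero_borealis vs Ficto_elegans: 2
  Ictero_borealis vs Ao_nigra: 8
  Eremo_rubra vs Hylo_vulgaris: 8
  Eremo_rubra vs Ficto_elegans: 5
  Eremo_rubra vs Ao_nigra: 12
  Hylo_vulgaris vs Ficto_elegans: 6
  Hylo_vulgaris vs Ao_nigra: 11
  Ficto_elegans vs Ao_nigra: 8
The smallest is 2 mismatches, between Ictero_borealis and Ficto_elegans; p = 2/18 = 0.111.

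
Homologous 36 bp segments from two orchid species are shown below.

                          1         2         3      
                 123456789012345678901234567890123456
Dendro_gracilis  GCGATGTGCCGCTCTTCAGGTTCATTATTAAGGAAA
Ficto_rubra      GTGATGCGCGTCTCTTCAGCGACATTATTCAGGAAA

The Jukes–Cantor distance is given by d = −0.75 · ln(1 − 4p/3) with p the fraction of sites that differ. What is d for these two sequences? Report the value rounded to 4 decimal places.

Mismatches occur at site 2 (C↔T), site 7 (T↔C), site 10 (C↔G), site 11 (G↔T), site 20 (G↔C), site 21 (T↔G), site 22 (T↔A), site 30 (A↔C).
p = 8/36 = 0.222222.
d = −0.75 · ln(1 − (4/3)·0.222222) = −0.75 · ln(0.703704) = −0.75 · (-0.351397) = 0.2635.

0.2635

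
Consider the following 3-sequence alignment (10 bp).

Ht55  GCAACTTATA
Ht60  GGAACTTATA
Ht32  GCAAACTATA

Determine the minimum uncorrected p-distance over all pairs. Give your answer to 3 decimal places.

0.100

Pairwise Hamming distances:
  Ht55 vs Ht60: 1
  Ht55 vs Ht32: 2
  Ht60 vs Ht32: 3
The smallest is 1 mismatch, between Ht55 and Ht60; p = 1/10 = 0.100.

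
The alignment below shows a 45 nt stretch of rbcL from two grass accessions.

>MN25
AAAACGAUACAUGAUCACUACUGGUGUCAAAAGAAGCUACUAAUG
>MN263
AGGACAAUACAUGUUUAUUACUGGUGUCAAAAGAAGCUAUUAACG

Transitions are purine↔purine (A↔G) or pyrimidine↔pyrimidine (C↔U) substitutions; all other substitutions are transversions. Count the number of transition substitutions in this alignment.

7

The sequences differ at positions 2 (A/G, transition), 3 (A/G, transition), 6 (G/A, transition), 14 (A/U, transversion), 16 (C/U, transition), 18 (C/U, transition), 40 (C/U, transition), 44 (U/C, transition).
Of the 8 differences, 7 transitions and 1 transversion, so the answer is 7.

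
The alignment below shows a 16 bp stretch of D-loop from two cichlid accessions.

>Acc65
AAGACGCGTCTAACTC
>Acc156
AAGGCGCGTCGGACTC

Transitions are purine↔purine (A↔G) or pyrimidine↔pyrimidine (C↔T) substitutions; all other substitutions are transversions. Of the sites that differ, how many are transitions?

2

Mismatches occur at site 4 (A↔G, transition), site 11 (T↔G, transversion), site 12 (A↔G, transition).
Of the 3 differences, 2 transitions and 1 transversion, so the answer is 2.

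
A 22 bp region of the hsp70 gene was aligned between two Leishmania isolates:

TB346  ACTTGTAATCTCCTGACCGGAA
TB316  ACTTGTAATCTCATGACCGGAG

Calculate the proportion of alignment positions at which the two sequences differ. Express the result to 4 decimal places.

0.0909

Differing sites — 13:C/A; 22:A/G.
There are 2 differences over 22 sites, so p = 2/22 = 0.0909.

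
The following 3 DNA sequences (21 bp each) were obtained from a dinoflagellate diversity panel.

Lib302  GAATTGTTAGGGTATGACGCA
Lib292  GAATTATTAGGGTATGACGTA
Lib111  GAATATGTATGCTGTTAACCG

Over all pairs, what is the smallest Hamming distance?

2

Pairwise Hamming distances:
  Lib302 vs Lib292: 2
  Lib302 vs Lib111: 10
  Lib292 vs Lib111: 11
The smallest is 2, between Lib302 and Lib292.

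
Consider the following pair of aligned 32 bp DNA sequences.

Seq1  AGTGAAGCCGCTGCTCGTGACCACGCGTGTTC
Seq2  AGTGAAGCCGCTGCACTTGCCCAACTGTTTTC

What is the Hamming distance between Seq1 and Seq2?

Differing sites — 15:T/A; 17:G/T; 20:A/C; 24:C/A; 25:G/C; 26:C/T; 29:G/T.
That gives 7 mismatches out of 32 aligned sites, so the Hamming distance is 7.

7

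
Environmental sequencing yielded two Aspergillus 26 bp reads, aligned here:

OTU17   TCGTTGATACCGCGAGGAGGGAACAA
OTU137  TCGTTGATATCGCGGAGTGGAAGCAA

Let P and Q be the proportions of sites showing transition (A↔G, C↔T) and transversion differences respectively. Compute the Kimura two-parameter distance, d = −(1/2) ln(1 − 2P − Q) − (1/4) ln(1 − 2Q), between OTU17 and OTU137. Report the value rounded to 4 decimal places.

The sequences differ at positions 10 (C/T, transition), 15 (A/G, transition), 16 (G/A, transition), 18 (A/T, transversion), 21 (G/A, transition), 23 (A/G, transition).
Of the 6 differences, 5 transitions and 1 transversion over 26 sites: P = 5/26 = 0.192308, Q = 1/26 = 0.038462.
d = −0.5·ln(0.576922) − 0.25·ln(0.923076) = −0.5·(-0.550048) − 0.25·(-0.080044) = 0.2950.

0.2950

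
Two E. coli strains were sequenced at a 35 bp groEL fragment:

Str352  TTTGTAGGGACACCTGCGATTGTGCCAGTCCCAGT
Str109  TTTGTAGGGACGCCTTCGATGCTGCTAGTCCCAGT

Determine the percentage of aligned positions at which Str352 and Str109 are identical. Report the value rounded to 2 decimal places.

Mismatches occur at site 12 (A↔G), site 16 (G↔T), site 21 (T↔G), site 22 (G↔C), site 26 (C↔T).
30 of the 35 sites match, so the percent identity is 30/35 × 100 = 85.71%.

85.71%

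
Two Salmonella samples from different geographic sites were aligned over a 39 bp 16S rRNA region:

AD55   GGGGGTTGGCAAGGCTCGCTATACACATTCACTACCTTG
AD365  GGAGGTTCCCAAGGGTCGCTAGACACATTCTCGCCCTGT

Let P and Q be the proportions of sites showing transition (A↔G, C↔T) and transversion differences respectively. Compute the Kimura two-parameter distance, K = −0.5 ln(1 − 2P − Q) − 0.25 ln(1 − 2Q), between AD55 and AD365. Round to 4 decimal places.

Mismatches occur at site 3 (G↔A, transition), site 8 (G↔C, transversion), site 9 (G↔C, transversion), site 15 (C↔G, transversion), site 22 (T↔G, transversion), site 31 (A↔T, transversion), site 33 (T↔G, transversion), site 34 (A↔C, transversion), site 38 (T↔G, transversion), site 39 (G↔T, transversion).
Of the 10 differences, 1 transition and 9 transversions over 39 sites: P = 1/39 = 0.025641, Q = 9/39 = 0.230769.
d = −0.5·ln(0.717949) − 0.25·ln(0.538462) = −0.5·(-0.331357) − 0.25·(-0.619038) = 0.3204.

0.3204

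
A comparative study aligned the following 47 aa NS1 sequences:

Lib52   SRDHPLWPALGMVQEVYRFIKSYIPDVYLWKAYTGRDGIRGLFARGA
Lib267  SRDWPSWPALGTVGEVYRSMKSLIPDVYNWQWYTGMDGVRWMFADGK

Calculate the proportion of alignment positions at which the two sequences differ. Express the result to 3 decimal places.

0.340

The sequences differ at positions 4 (H/W), 6 (L/S), 12 (M/T), 14 (Q/G), 19 (F/S), 20 (I/M), 23 (Y/L), 29 (L/N), 31 (K/Q), 32 (A/W), 36 (R/M), 39 (I/V), 41 (G/W), 42 (L/M), 45 (R/D), 47 (A/K).
There are 16 differences over 47 sites, so p = 16/47 = 0.340.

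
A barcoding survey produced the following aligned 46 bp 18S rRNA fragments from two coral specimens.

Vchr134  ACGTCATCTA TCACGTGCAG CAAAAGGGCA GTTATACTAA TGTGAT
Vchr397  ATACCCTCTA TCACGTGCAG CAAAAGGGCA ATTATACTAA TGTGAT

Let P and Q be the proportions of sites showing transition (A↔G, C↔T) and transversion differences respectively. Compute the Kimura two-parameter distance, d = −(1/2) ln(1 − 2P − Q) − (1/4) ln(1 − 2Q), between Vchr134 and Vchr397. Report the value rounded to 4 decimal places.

0.1200

The sequences differ at positions 2 (C/T, transition), 3 (G/A, transition), 4 (T/C, transition), 6 (A/C, transversion), 31 (G/A, transition).
Of the 5 differences, 4 transitions and 1 transversion over 46 sites: P = 4/46 = 0.086957, Q = 1/46 = 0.021739.
d = −0.5·ln(0.804347) − 0.25·ln(0.956522) = −0.5·(-0.217725) − 0.25·(-0.044451) = 0.1200.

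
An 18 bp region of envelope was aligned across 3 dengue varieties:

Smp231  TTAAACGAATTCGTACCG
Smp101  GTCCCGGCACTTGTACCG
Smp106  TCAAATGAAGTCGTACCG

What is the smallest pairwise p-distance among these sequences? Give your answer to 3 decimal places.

Pairwise Hamming distances:
  Smp231 vs Smp101: 8
  Smp231 vs Smp106: 3
  Smp101 vs Smp106: 9
The smallest is 3 mismatches, between Smp231 and Smp106; p = 3/18 = 0.167.

0.167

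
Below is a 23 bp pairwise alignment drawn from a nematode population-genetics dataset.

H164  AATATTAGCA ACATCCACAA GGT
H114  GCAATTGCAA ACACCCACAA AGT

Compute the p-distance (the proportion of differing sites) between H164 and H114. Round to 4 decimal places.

0.3478

The sequences differ at positions 1 (A/G), 2 (A/C), 3 (T/A), 7 (A/G), 8 (G/C), 9 (C/A), 14 (T/C), 21 (G/A).
There are 8 differences over 23 sites, so p = 8/23 = 0.3478.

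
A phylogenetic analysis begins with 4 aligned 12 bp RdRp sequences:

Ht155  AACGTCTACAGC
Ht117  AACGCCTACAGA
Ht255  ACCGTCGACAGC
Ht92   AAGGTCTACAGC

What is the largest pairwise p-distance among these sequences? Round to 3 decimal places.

Pairwise Hamming distances:
  Ht155 vs Ht117: 2
  Ht155 vs Ht255: 2
  Ht155 vs Ht92: 1
  Ht117 vs Ht255: 4
  Ht117 vs Ht92: 3
  Ht255 vs Ht92: 3
The largest is 4 mismatches, between Ht117 and Ht255; p = 4/12 = 0.333.

0.333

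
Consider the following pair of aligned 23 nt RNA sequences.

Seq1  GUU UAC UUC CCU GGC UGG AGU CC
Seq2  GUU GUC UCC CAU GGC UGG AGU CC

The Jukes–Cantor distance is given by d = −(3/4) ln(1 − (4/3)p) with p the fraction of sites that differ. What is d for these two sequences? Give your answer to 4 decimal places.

Differing sites — 4:U/G; 5:A/U; 8:U/C; 11:C/A.
p = 4/23 = 0.173913.
d = −0.75 · ln(1 − (4/3)·0.173913) = −0.75 · ln(0.768116) = −0.75 · (-0.263815) = 0.1979.

0.1979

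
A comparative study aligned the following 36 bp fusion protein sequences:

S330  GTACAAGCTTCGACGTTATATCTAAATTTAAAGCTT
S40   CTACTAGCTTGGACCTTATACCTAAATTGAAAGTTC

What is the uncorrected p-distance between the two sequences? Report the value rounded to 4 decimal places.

Mismatches occur at site 1 (G→C), site 5 (A→T), site 11 (C→G), site 15 (G→C), site 21 (T→C), site 29 (T→G), site 34 (C→T), site 36 (T→C).
There are 8 differences over 36 sites, so p = 8/36 = 0.2222.

0.2222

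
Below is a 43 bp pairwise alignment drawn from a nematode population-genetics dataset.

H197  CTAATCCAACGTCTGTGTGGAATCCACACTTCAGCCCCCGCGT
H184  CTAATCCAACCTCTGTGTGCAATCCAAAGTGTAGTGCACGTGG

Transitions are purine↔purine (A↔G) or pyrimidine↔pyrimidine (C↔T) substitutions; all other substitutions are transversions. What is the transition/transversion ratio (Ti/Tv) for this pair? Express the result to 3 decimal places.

0.375

Mismatches occur at site 11 (G↔C, transversion), site 20 (G↔C, transversion), site 27 (C↔A, transversion), site 29 (C↔G, transversion), site 31 (T↔G, transversion), site 32 (C↔T, transition), site 35 (C↔T, transition), site 36 (C↔G, transversion), site 38 (C↔A, transversion), site 41 (C↔T, transition), site 43 (T↔G, transversion).
Of the 11 differences, 3 transitions and 8 transversions, so Ti/Tv = 3/8 = 0.375.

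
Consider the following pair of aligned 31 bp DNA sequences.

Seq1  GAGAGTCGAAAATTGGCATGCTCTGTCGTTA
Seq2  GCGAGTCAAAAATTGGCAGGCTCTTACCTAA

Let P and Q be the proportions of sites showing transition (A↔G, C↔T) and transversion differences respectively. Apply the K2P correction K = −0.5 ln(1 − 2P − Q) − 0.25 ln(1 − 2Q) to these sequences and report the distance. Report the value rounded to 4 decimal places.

0.2716

Mismatches occur at site 2 (A→C, transversion), site 8 (G→A, transition), site 19 (T→G, transversion), site 25 (G→T, transversion), site 26 (T→A, transversion), site 28 (G→C, transversion), site 30 (T→A, transversion).
Of the 7 differences, 1 transition and 6 transversions over 31 sites: P = 1/31 = 0.032258, Q = 6/31 = 0.193548.
d = −0.5·ln(0.741936) − 0.25·ln(0.612904) = −0.5·(-0.298492) − 0.25·(-0.489547) = 0.2716.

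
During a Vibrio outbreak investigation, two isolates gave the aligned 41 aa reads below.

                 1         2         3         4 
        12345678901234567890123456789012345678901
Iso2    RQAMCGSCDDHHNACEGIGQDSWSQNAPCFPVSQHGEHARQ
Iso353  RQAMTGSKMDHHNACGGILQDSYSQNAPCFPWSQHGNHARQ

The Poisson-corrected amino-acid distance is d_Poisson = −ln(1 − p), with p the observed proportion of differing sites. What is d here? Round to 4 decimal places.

0.2171

Mismatches occur at site 5 (C↔T), site 8 (C↔K), site 9 (D↔M), site 16 (E↔G), site 19 (G↔L), site 23 (W↔Y), site 32 (V↔W), site 37 (E↔N).
p = 8/41 = 0.195122.
d = −ln(1 − 0.195122) = −ln(0.804878) = 0.2171.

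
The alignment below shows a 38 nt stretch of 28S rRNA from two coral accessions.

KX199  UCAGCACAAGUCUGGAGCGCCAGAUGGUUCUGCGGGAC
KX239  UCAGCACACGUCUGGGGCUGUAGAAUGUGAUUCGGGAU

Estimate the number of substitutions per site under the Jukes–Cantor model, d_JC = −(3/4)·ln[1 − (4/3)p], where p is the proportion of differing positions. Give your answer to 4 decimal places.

Differing sites — 9:A/C; 16:A/G; 19:G/U; 20:C/G; 21:C/U; 25:U/A; 26:G/U; 29:U/G; 30:C/A; 32:G/U; 38:C/U.
p = 11/38 = 0.289474.
d = −0.75 · ln(1 − (4/3)·0.289474) = −0.75 · ln(0.614035) = −0.75 · (-0.487703) = 0.3658.

0.3658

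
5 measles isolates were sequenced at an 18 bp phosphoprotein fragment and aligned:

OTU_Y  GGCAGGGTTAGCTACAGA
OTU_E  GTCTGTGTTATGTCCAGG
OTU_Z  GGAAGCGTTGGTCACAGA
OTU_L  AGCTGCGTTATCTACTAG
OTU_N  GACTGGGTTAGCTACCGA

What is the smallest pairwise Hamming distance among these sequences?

Pairwise Hamming distances:
  OTU_Y vs OTU_E: 7
  OTU_Y vs OTU_Z: 5
  OTU_Y vs OTU_L: 7
  OTU_Y vs OTU_N: 3
  OTU_E vs OTU_Z: 10
  OTU_E vs OTU_L: 7
  OTU_E vs OTU_N: 7
  OTU_Z vs OTU_L: 10
  OTU_Z vs OTU_N: 8
  OTU_L vs OTU_N: 7
The smallest is 3, between OTU_Y and OTU_N.

3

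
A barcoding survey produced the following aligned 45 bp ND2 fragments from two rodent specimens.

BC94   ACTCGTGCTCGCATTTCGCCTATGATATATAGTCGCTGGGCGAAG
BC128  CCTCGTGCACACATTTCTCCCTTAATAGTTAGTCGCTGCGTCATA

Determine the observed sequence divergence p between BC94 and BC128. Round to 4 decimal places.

0.3111

Mismatches occur at site 1 (A/C), site 9 (T/A), site 11 (G/A), site 18 (G/T), site 21 (T/C), site 22 (A/T), site 24 (G/A), site 28 (T/G), site 29 (A/T), site 39 (G/C), site 41 (C/T), site 42 (G/C), site 44 (A/T), site 45 (G/A).
There are 14 differences over 45 sites, so p = 14/45 = 0.3111.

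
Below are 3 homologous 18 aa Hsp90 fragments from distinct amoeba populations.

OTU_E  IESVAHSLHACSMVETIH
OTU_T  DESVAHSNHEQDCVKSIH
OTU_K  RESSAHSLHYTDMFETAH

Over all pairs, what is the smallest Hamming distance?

7

Pairwise Hamming distances:
  OTU_E vs OTU_T: 8
  OTU_E vs OTU_K: 7
  OTU_T vs OTU_K: 10
The smallest is 7, between OTU_E and OTU_K.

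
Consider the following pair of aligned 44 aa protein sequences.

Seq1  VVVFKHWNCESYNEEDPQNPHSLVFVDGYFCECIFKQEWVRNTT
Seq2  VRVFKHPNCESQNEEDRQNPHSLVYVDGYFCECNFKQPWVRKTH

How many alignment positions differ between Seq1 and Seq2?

9

Differing sites — 2:V/R; 7:W/P; 12:Y/Q; 17:P/R; 25:F/Y; 34:I/N; 38:E/P; 42:N/K; 44:T/H.
That gives 9 mismatches out of 44 aligned sites, so the Hamming distance is 9.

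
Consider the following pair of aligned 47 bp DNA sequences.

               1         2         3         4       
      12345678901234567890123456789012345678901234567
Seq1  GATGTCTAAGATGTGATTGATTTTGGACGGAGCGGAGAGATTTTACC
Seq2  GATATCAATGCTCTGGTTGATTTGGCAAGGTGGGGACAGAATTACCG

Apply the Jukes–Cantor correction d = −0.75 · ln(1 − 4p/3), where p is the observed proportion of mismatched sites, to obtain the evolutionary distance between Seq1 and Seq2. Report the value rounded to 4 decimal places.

Differing sites — 4:G/A; 7:T/A; 9:A/T; 11:A/C; 13:G/C; 16:A/G; 24:T/G; 26:G/C; 28:C/A; 31:A/T; 33:C/G; 37:G/C; 41:T/A; 44:T/A; 45:A/C; 47:C/G.
p = 16/47 = 0.340426.
d = −0.75 · ln(1 − (4/3)·0.340426) = −0.75 · ln(0.546099) = −0.75 · (-0.604955) = 0.4537.

0.4537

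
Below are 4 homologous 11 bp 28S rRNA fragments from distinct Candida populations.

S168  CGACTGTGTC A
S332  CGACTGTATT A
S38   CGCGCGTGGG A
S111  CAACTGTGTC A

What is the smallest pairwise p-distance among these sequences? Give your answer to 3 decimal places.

0.091

Pairwise Hamming distances:
  S168 vs S332: 2
  S168 vs S38: 5
  S168 vs S111: 1
  S332 vs S38: 6
  S332 vs S111: 3
  S38 vs S111: 6
The smallest is 1 mismatch, between S168 and S111; p = 1/11 = 0.091.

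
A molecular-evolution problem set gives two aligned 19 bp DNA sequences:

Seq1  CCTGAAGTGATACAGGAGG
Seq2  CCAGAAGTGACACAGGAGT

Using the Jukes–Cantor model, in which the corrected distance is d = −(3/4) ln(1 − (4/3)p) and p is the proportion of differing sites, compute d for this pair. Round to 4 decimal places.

Differing sites — 3:T/A; 11:T/C; 19:G/T.
p = 3/19 = 0.157895.
d = −0.75 · ln(1 − (4/3)·0.157895) = −0.75 · ln(0.789473) = −0.75 · (-0.236390) = 0.1773.

0.1773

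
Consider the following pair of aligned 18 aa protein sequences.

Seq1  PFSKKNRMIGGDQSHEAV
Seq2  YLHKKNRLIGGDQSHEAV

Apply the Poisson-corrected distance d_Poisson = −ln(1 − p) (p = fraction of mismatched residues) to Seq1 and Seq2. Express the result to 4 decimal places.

The sequences differ at positions 1 (P/Y), 2 (F/L), 3 (S/H), 8 (M/L).
p = 4/18 = 0.222222.
d = −ln(1 − 0.222222) = −ln(0.777778) = 0.2513.

0.2513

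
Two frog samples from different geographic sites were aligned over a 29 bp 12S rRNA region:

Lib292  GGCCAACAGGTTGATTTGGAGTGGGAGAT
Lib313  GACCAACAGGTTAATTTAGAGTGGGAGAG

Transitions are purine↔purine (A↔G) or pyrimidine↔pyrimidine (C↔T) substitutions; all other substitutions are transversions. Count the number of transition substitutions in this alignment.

3

Mismatches occur at site 2 (G↔A, transition), site 13 (G↔A, transition), site 18 (G↔A, transition), site 29 (T↔G, transversion).
Of the 4 differences, 3 transitions and 1 transversion, so the answer is 3.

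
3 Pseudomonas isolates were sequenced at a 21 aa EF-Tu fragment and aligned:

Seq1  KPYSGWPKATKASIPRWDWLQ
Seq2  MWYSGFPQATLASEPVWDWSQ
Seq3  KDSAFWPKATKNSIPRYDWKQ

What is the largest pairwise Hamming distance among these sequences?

13

Pairwise Hamming distances:
  Seq1 vs Seq2: 8
  Seq1 vs Seq3: 7
  Seq2 vs Seq3: 13
The largest is 13, between Seq2 and Seq3.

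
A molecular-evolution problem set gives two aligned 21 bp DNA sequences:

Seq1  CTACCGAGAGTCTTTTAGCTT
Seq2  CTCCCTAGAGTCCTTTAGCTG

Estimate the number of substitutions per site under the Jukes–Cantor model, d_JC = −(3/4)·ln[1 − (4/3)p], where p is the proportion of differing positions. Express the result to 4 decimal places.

Mismatches occur at site 3 (A↔C), site 6 (G↔T), site 13 (T↔C), site 21 (T↔G).
p = 4/21 = 0.190476.
d = −0.75 · ln(1 − (4/3)·0.190476) = −0.75 · ln(0.746032) = −0.75 · (-0.292987) = 0.2197.

0.2197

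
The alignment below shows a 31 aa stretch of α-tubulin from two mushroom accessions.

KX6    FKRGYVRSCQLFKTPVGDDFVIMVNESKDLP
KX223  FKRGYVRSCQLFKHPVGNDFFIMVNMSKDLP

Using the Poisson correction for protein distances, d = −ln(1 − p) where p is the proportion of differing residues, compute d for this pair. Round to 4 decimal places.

0.1382

The sequences differ at positions 14 (T/H), 18 (D/N), 21 (V/F), 26 (E/M).
p = 4/31 = 0.129032.
d = −ln(1 − 0.129032) = −ln(0.870968) = 0.1382.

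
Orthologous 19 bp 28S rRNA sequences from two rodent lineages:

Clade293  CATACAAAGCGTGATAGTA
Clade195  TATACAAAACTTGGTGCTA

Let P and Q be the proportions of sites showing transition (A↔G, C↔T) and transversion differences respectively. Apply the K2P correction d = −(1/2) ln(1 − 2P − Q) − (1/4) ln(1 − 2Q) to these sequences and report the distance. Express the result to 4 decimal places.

Differing sites — 1:C/T (Ti); 9:G/A (Ti); 11:G/T (Tv); 14:A/G (Ti); 16:A/G (Ti); 17:G/C (Tv).
Of the 6 differences, 4 transitions and 2 transversions over 19 sites: P = 4/19 = 0.210526, Q = 2/19 = 0.105263.
d = −0.5·ln(0.473685) − 0.25·ln(0.789474) = −0.5·(-0.747213) − 0.25·(-0.236388) = 0.4327.

0.4327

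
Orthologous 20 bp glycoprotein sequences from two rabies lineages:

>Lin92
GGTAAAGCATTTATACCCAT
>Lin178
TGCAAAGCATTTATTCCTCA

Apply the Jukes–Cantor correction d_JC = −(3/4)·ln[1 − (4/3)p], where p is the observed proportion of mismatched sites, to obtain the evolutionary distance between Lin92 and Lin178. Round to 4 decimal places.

Differing sites — 1:G/T; 3:T/C; 15:A/T; 18:C/T; 19:A/C; 20:T/A.
p = 6/20 = 0.300000.
d = −0.75 · ln(1 − (4/3)·0.300000) = −0.75 · ln(0.600000) = −0.75 · (-0.510826) = 0.3831.

0.3831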